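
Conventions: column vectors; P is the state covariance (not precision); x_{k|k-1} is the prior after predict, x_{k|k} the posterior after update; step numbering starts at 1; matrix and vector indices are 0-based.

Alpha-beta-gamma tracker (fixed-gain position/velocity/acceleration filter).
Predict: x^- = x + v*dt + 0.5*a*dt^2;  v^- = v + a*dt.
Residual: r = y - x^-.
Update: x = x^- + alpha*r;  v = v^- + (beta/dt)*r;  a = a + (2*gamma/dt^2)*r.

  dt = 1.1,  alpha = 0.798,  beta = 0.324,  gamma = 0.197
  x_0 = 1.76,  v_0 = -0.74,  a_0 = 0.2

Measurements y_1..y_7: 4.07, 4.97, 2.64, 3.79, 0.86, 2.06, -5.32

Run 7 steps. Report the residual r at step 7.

step 1: x_pred=1.0670  r=3.0030  x^+=3.4634  v^+=0.3645  a^+=1.1778
step 2: x_pred=4.5770  r=0.3930  x^+=4.8906  v^+=1.7759  a^+=1.3058
step 3: x_pred=7.6341  r=-4.9941  x^+=3.6488  v^+=1.7413  a^+=-0.3204
step 4: x_pred=5.3704  r=-1.5804  x^+=4.1092  v^+=0.9234  a^+=-0.8350
step 5: x_pred=4.6198  r=-3.7598  x^+=1.6195  v^+=-1.1025  a^+=-2.0593
step 6: x_pred=-0.8391  r=2.8991  x^+=1.4744  v^+=-2.5138  a^+=-1.1152
step 7: x_pred=-1.9655  r=-3.3545  x^+=-4.6424  v^+=-4.7286  a^+=-2.2075

resid = -3.3545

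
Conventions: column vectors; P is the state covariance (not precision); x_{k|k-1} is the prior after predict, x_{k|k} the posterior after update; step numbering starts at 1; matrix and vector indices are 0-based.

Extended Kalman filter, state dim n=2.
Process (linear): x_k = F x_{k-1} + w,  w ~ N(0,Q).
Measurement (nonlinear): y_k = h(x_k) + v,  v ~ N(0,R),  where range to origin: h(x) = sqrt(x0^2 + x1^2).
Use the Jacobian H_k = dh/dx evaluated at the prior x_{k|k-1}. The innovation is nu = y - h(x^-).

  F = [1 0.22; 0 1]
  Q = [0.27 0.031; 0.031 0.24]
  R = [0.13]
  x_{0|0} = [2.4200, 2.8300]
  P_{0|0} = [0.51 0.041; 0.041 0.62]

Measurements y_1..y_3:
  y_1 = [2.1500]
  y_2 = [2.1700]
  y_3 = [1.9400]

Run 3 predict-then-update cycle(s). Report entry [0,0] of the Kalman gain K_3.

K[0,0] = 0.5924

step 1: x^-=[3.0426, 2.8300]  P^-=[0.8280 0.2084; 0.2084 0.8600]  H_jac=[0.7322 0.6811]  S=[1.1807]  K=[0.6337; 0.6253]  nu=[-2.0053]  x^+=[1.7718, 1.5761]  P^+=[0.3539 -0.2595; -0.2595 0.3983]
step 2: x^-=[2.1186, 1.5761]  P^-=[0.5290 -0.1409; -0.1409 0.6383]  H_jac=[0.8023 0.5969]  S=[0.5630]  K=[0.6045; 0.4760]  nu=[-0.4705]  x^+=[1.8341, 1.3521]  P^+=[0.3232 -0.3029; -0.3029 0.5108]
step 3: x^-=[2.1316, 1.3521]  P^-=[0.4847 -0.1595; -0.1595 0.7508]  H_jac=[0.8444 0.5356]  S=[0.5468]  K=[0.5924; 0.4892]  nu=[-0.5843]  x^+=[1.7855, 1.0663]  P^+=[0.2929 -0.3179; -0.3179 0.6199]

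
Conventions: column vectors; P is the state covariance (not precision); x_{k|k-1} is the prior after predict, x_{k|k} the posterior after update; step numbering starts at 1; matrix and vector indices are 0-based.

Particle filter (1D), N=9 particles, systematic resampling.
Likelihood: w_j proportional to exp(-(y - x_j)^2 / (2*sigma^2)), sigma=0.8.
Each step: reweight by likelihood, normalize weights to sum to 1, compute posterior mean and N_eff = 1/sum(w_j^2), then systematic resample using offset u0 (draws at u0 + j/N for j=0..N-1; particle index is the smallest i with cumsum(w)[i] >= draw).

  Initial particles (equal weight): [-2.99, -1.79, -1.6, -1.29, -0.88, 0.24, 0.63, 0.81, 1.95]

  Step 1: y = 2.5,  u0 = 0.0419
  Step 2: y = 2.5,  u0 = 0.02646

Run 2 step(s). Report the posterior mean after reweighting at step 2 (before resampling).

step 1: w=[0.0000, 0.0000, 0.0000, 0.0000, 0.0001, 0.0189, 0.0664, 0.1095, 0.8051]  mean=1.7049  Neff=1.5039  idx=[6, 7, 8, 8, 8, 8, 8, 8, 8]
step 2: w=[0.0114, 0.0188, 0.1385, 0.1385, 0.1385, 0.1385, 0.1385, 0.1385, 0.1385]  mean=1.9134  Neff=7.4169  idx=[1, 2, 3, 4, 5, 5, 6, 7, 8]

post_mean = 1.9134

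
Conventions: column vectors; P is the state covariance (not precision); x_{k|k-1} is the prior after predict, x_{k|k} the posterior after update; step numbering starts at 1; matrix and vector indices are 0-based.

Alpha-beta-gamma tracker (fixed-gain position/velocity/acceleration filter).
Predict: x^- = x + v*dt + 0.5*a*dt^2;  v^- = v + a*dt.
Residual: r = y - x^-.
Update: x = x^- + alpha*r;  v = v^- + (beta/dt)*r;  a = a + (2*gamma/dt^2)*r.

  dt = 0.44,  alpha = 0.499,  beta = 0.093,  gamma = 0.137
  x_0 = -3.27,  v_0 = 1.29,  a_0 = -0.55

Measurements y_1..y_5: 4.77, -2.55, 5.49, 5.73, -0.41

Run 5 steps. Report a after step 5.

a_post = -14.1403

step 1: x_pred=-2.7556  r=7.5256  x^+=0.9997  v^+=2.6386  a^+=10.1010
step 2: x_pred=3.1384  r=-5.6884  x^+=0.2999  v^+=5.8807  a^+=2.0502
step 3: x_pred=3.0859  r=2.4041  x^+=4.2855  v^+=7.2910  a^+=5.4527
step 4: x_pred=8.0214  r=-2.2914  x^+=6.8780  v^+=9.2058  a^+=2.2097
step 5: x_pred=11.1425  r=-11.5525  x^+=5.3778  v^+=7.7363  a^+=-14.1403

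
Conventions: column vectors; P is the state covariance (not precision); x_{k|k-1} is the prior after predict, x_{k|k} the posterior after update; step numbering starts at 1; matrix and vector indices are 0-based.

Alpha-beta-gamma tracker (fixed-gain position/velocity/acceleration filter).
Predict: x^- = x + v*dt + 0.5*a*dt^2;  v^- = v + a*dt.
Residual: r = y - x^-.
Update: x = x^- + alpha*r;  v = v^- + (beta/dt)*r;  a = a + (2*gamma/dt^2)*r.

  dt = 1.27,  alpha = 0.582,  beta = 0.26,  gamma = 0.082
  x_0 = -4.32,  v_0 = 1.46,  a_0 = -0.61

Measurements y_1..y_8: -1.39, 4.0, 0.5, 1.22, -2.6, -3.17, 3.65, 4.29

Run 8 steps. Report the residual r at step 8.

resid = 6.6043

step 1: x_pred=-2.9577  r=1.5677  x^+=-2.0453  v^+=1.0063  a^+=-0.4506
step 2: x_pred=-1.1308  r=5.1308  x^+=1.8553  v^+=1.4844  a^+=0.0711
step 3: x_pred=3.7979  r=-3.2979  x^+=1.8785  v^+=0.8995  a^+=-0.2642
step 4: x_pred=2.8078  r=-1.5878  x^+=1.8837  v^+=0.2389  a^+=-0.4257
step 5: x_pred=1.8438  r=-4.4438  x^+=-0.7425  v^+=-1.2115  a^+=-0.8775
step 6: x_pred=-2.9887  r=-0.1813  x^+=-3.0942  v^+=-2.3630  a^+=-0.8960
step 7: x_pred=-6.8178  r=10.4678  x^+=-0.7256  v^+=-1.3579  a^+=0.1684
step 8: x_pred=-2.3143  r=6.6043  x^+=1.5294  v^+=0.2080  a^+=0.8399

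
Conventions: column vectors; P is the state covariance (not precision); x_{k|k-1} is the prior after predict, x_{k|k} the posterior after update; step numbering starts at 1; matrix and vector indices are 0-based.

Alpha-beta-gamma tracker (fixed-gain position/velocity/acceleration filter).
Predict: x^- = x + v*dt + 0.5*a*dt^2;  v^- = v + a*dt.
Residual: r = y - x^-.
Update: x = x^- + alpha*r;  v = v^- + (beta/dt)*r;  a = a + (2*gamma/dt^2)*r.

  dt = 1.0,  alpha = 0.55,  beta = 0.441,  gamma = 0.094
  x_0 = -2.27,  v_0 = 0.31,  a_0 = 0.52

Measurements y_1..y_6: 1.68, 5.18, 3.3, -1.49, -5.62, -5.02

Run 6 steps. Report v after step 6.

step 1: x_pred=-1.7000  r=3.3800  x^+=0.1590  v^+=2.3206  a^+=1.1554
step 2: x_pred=3.0573  r=2.1227  x^+=4.2248  v^+=4.4121  a^+=1.5545
step 3: x_pred=9.4142  r=-6.1142  x^+=6.0514  v^+=3.2703  a^+=0.4050
step 4: x_pred=9.5242  r=-11.0142  x^+=3.4664  v^+=-1.1819  a^+=-1.6656
step 5: x_pred=1.4516  r=-7.0716  x^+=-2.4378  v^+=-5.9661  a^+=-2.9951
step 6: x_pred=-9.9014  r=4.8814  x^+=-7.2167  v^+=-6.8085  a^+=-2.0774

v_post = -6.8085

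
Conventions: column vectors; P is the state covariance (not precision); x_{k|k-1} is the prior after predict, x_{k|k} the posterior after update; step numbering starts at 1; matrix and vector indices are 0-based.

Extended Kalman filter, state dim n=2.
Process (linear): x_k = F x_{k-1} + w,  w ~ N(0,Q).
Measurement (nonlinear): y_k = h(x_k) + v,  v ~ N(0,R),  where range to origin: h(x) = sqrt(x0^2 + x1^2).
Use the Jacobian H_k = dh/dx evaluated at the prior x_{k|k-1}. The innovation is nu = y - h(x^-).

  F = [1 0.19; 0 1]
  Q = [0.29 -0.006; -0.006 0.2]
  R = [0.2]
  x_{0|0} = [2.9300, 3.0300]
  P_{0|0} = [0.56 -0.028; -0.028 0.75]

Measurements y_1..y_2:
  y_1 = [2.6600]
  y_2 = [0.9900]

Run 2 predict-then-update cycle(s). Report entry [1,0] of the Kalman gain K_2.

step 1: x^-=[3.5057, 3.0300]  P^-=[0.8664 0.1085; 0.1085 0.9500]  H_jac=[0.7566 0.6539]  S=[1.2095]  K=[0.6006; 0.5815]  nu=[-1.9737]  x^+=[2.3203, 1.8824]  P^+=[0.4301 -0.3139; -0.3139 0.5410]
step 2: x^-=[2.6779, 1.8824]  P^-=[0.6203 -0.2171; -0.2171 0.7410]  H_jac=[0.8181 0.5751]  S=[0.6560]  K=[0.5833; 0.3789]  nu=[-2.2833]  x^+=[1.3460, 1.0173]  P^+=[0.3971 -0.3621; -0.3621 0.6469]

K[1,0] = 0.3789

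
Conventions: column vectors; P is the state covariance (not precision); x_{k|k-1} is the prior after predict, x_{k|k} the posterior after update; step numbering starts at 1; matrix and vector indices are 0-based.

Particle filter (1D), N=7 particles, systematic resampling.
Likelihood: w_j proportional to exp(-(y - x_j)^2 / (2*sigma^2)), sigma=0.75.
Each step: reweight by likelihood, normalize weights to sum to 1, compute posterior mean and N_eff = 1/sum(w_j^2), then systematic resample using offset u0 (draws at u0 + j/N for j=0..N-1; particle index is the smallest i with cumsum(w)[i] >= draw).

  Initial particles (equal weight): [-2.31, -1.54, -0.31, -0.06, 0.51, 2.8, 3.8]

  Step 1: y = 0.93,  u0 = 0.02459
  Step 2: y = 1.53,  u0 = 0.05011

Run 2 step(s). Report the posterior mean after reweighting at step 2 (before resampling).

step 1: w=[0.0001, 0.0028, 0.1615, 0.2652, 0.5417, 0.0283, 0.0004]  mean=0.2867  Neff=2.5597  idx=[2, 3, 3, 4, 4, 4, 4]
step 2: w=[0.0267, 0.0572, 0.0572, 0.2147, 0.2147, 0.2147, 0.2147]  mean=0.4229  Neff=5.2173  idx=[1, 3, 3, 4, 5, 5, 6]

post_mean = 0.4229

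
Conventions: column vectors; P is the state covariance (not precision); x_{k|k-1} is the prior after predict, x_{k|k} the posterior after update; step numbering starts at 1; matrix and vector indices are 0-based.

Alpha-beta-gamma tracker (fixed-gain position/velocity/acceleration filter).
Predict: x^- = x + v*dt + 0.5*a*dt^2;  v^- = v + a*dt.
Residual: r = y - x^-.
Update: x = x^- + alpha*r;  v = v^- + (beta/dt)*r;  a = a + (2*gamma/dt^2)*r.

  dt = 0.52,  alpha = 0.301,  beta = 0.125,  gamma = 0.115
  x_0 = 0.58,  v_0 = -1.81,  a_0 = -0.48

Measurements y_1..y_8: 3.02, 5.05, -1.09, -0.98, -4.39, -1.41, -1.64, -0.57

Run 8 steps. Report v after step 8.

step 1: x_pred=-0.4261  r=3.4461  x^+=0.6112  v^+=-1.2312  a^+=2.4512
step 2: x_pred=0.3024  r=4.7476  x^+=1.7314  v^+=1.1847  a^+=6.4895
step 3: x_pred=3.2248  r=-4.3148  x^+=1.9261  v^+=3.5220  a^+=2.8194
step 4: x_pred=4.1387  r=-5.1187  x^+=2.5980  v^+=3.7576  a^+=-1.5345
step 5: x_pred=4.3445  r=-8.7345  x^+=1.7154  v^+=0.8601  a^+=-8.9640
step 6: x_pred=0.9507  r=-2.3607  x^+=0.2401  v^+=-4.3687  a^+=-10.9720
step 7: x_pred=-3.5150  r=1.8750  x^+=-2.9506  v^+=-9.6234  a^+=-9.3771
step 8: x_pred=-9.2226  r=8.6526  x^+=-6.6182  v^+=-12.4196  a^+=-2.0173

v_post = -12.4196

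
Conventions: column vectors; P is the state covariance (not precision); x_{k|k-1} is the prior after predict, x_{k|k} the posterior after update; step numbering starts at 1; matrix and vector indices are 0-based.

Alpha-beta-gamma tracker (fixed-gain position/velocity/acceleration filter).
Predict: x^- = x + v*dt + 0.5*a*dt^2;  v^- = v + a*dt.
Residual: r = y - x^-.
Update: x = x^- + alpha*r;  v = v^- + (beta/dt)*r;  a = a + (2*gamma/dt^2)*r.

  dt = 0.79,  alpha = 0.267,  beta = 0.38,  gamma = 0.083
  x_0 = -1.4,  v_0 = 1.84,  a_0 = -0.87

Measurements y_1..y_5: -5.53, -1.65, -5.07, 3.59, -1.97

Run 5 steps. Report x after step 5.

x_post = -3.5949

step 1: x_pred=-0.2179  r=-5.3121  x^+=-1.6362  v^+=-1.4025  a^+=-2.2829
step 2: x_pred=-3.4566  r=1.8066  x^+=-2.9742  v^+=-2.3370  a^+=-1.8024
step 3: x_pred=-5.3829  r=0.3129  x^+=-5.2994  v^+=-3.6104  a^+=-1.7192
step 4: x_pred=-8.6881  r=12.2781  x^+=-5.4098  v^+=0.9373  a^+=1.5466
step 5: x_pred=-4.1867  r=2.2167  x^+=-3.5949  v^+=3.2254  a^+=2.1362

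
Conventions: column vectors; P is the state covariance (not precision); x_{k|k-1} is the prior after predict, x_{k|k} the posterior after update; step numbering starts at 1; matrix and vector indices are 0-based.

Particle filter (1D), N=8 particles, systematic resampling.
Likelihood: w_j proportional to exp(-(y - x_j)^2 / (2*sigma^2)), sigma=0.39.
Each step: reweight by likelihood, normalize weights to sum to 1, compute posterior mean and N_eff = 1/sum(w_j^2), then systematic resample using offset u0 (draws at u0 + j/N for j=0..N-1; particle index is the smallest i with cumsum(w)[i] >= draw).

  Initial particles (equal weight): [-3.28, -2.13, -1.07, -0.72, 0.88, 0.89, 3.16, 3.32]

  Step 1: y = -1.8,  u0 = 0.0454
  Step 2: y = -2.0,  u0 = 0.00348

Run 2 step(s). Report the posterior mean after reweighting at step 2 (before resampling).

post_mean = -2.1087

step 1: w=[0.0008, 0.7812, 0.1938, 0.0242, 0.0000, 0.0000, 0.0000, 0.0000]  mean=-1.8914  Neff=1.5423  idx=[1, 1, 1, 1, 1, 1, 2, 2]
step 2: w=[0.1633, 0.1633, 0.1633, 0.1633, 0.1633, 0.1633, 0.0101, 0.0101]  mean=-2.1087  Neff=6.2409  idx=[0, 0, 1, 2, 3, 3, 4, 5]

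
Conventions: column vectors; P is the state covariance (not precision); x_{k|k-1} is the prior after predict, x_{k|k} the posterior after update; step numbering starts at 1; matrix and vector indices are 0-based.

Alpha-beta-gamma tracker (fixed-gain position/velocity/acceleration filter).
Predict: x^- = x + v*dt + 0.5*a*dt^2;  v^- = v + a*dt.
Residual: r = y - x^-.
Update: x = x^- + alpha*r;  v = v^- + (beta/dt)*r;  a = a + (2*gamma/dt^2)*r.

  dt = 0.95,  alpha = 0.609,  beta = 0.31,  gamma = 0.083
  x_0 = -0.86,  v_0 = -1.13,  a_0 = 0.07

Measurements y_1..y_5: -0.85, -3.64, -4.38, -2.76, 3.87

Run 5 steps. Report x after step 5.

x_post = 0.7343

step 1: x_pred=-1.9019  r=1.0519  x^+=-1.2613  v^+=-0.7202  a^+=0.2635
step 2: x_pred=-1.8266  r=-1.8134  x^+=-2.9310  v^+=-1.0617  a^+=-0.0701
step 3: x_pred=-3.9712  r=-0.4088  x^+=-4.2201  v^+=-1.2616  a^+=-0.1453
step 4: x_pred=-5.4842  r=2.7242  x^+=-3.8252  v^+=-0.5107  a^+=0.3558
step 5: x_pred=-4.1497  r=8.0197  x^+=0.7343  v^+=2.4443  a^+=1.8309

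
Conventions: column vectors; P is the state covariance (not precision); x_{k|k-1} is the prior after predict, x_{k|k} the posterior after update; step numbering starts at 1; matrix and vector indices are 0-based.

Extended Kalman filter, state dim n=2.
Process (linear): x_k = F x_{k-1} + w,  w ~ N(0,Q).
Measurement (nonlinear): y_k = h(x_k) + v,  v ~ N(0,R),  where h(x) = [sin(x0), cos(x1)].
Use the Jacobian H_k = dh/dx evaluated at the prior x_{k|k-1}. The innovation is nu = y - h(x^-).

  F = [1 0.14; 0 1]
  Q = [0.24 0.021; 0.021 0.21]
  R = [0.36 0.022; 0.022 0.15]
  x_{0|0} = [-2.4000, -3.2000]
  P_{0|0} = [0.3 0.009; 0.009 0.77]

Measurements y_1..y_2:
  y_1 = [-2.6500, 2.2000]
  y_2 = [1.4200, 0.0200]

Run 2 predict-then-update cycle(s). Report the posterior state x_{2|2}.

step 1: x^-=[-2.8480, -3.2000]  P^-=[0.5576 0.1378; 0.1378 0.9800]  H_jac=[-0.9572 0.0000; 0.0000 -0.0584]  S=[0.8709 0.0297; 0.0297 0.1533]  K=[-0.6151 0.0667; -0.1397 -0.3460]  nu=[-2.3606, 3.1983]  x^+=[-1.1826, -3.9770]  P^+=[0.2298 0.0605; 0.0605 0.9418]
step 2: x^-=[-1.7394, -3.9770]  P^-=[0.5052 0.2133; 0.2133 1.1518]  H_jac=[-0.1678 0.0000; 0.0000 -0.7416]  S=[0.3742 0.0485; 0.0485 0.7834]  K=[-0.2020 -0.1894; 0.0462 -1.0931]  nu=[2.4058, 0.6909]  x^+=[-2.3562, -4.6212]  P^+=[0.4581 0.0443; 0.0443 0.2197]

x_post = [-2.3562, -4.6212]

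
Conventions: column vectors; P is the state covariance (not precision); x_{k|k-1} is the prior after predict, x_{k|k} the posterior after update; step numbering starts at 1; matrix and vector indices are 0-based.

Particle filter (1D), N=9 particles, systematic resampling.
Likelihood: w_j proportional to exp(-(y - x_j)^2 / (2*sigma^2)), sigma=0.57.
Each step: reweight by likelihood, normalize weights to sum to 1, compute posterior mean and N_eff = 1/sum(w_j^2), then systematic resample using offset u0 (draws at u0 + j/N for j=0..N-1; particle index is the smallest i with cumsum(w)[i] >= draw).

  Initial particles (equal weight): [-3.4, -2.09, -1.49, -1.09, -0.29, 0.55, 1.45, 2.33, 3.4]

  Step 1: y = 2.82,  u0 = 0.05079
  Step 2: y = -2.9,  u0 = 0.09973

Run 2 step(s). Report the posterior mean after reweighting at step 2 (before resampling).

step 1: w=[0.0000, 0.0000, 0.0000, 0.0000, 0.0000, 0.0003, 0.0414, 0.5146, 0.4437]  mean=2.7678  Neff=2.1580  idx=[7, 7, 7, 7, 7, 8, 8, 8, 8]
step 2: w=[0.2000, 0.2000, 0.2000, 0.2000, 0.2000, 0.0000, 0.0000, 0.0000, 0.0000]  mean=2.3300  Neff=5.0000  idx=[0, 1, 1, 2, 2, 3, 3, 4, 4]

post_mean = 2.3300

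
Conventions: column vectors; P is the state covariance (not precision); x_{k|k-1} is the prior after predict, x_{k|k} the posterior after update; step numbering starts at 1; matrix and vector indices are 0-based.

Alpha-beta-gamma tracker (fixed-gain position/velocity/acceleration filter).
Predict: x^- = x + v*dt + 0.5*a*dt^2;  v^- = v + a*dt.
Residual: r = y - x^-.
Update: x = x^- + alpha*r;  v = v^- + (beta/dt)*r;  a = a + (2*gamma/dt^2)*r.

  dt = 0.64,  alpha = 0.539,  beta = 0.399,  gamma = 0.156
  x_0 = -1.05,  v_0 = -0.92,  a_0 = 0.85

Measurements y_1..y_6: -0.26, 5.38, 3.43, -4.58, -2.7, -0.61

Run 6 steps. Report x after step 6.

step 1: x_pred=-1.4647  r=1.2047  x^+=-0.8154  v^+=0.3751  a^+=1.7677
step 2: x_pred=-0.2133  r=5.5933  x^+=2.8015  v^+=4.9935  a^+=6.0282
step 3: x_pred=7.2319  r=-3.8019  x^+=5.1827  v^+=6.4813  a^+=3.1322
step 4: x_pred=9.9722  r=-14.5522  x^+=2.1285  v^+=-0.5865  a^+=-7.9524
step 5: x_pred=0.1246  r=-2.8246  x^+=-1.3979  v^+=-7.4369  a^+=-10.1039
step 6: x_pred=-8.2268  r=7.6168  x^+=-4.1213  v^+=-9.1548  a^+=-4.3021

x_post = -4.1213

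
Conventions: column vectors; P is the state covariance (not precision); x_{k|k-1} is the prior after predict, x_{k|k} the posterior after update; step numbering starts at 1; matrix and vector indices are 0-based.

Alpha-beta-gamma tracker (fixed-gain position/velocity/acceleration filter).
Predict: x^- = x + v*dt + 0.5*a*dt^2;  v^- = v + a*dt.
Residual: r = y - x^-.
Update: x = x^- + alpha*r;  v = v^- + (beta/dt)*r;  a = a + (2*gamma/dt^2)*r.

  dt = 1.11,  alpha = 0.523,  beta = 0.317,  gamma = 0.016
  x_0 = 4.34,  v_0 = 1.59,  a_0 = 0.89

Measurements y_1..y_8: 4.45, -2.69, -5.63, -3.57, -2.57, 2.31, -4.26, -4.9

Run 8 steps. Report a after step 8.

step 1: x_pred=6.6532  r=-2.2032  x^+=5.5009  v^+=1.9487  a^+=0.8328
step 2: x_pred=8.1770  r=-10.8670  x^+=2.4936  v^+=-0.2304  a^+=0.5505
step 3: x_pred=2.5770  r=-8.2070  x^+=-1.7153  v^+=-1.9631  a^+=0.3374
step 4: x_pred=-3.6864  r=0.1164  x^+=-3.6255  v^+=-1.5553  a^+=0.3404
step 5: x_pred=-5.1422  r=2.5722  x^+=-3.7970  v^+=-0.4429  a^+=0.4072
step 6: x_pred=-4.0377  r=6.3477  x^+=-0.7178  v^+=1.8219  a^+=0.5721
step 7: x_pred=1.6569  r=-5.9169  x^+=-1.4376  v^+=0.7672  a^+=0.4184
step 8: x_pred=-0.3283  r=-4.5717  x^+=-2.7193  v^+=-0.0740  a^+=0.2997

a_post = 0.2997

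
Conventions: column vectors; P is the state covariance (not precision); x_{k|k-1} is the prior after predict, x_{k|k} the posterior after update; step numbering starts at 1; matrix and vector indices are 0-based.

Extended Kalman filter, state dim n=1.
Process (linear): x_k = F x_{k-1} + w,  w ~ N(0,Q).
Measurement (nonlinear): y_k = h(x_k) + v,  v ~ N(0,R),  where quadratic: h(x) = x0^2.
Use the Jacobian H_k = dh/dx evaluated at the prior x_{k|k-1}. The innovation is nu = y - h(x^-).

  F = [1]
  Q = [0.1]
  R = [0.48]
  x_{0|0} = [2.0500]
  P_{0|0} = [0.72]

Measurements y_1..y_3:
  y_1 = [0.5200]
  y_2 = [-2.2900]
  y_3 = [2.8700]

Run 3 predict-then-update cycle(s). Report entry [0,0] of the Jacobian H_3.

step 1: x^-=[2.0500]  P^-=[0.8200]  H_jac=[4.1000]  S=[14.2642]  K=[0.2357]  nu=[-3.6825]  x^+=[1.1821]  P^+=[0.0276]
step 2: x^-=[1.1821]  P^-=[0.1276]  H_jac=[2.3641]  S=[1.1931]  K=[0.2528]  nu=[-3.6873]  x^+=[0.2498]  P^+=[0.0513]
step 3: x^-=[0.2498]  P^-=[0.1513]  H_jac=[0.4997]  S=[0.5178]  K=[0.1460]  nu=[2.8076]  x^+=[0.6599]  P^+=[0.1403]

H_jac[0,0] = 0.4997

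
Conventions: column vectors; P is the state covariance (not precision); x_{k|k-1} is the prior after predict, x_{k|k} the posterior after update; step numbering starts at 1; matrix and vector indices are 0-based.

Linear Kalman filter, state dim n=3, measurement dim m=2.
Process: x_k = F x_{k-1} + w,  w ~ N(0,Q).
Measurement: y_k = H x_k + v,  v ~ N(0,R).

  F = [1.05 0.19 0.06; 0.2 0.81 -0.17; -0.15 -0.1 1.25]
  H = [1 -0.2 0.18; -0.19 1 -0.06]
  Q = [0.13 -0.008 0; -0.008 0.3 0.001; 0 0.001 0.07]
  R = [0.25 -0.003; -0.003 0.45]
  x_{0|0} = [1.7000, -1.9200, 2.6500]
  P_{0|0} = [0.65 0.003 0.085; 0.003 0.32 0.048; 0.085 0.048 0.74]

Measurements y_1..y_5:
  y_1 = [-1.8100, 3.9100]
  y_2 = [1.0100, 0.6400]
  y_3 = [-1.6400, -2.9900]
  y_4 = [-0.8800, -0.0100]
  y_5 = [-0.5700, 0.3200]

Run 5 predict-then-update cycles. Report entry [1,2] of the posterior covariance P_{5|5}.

P_post[1,2] = -0.2895

step 1: x^-=[1.5792, -1.6657, 3.2495]  P^-=[0.8738 0.1595 0.0686; 0.1595 0.5393 -0.1293; 0.0686 -0.1293 1.2003]  S=[1.1545 -0.1556; -0.1556 0.9816]  K=[0.7546 0.1087; 0.0976 0.5419; 0.2447 -0.1795]  nu=[-4.3072, 6.0707]  x^+=[-1.0110, 1.2036, 1.1056]  P^+=[0.2303 0.0819 -0.1424; 0.0819 0.2565 -0.0434; -0.1424 -0.0434 1.0858]
step 2: x^-=[-0.7665, 0.5848, 1.4132]  P^-=[0.4109 0.1645 -0.1663; 0.1645 0.5571 -0.3530; -0.1663 -0.3530 1.8411]  S=[0.6425 -0.0937; -0.0937 1.0046]  K=[0.5633 0.1485; 0.0641 0.5505; 0.3083 -0.4011]  nu=[1.6391, -0.0056]  x^+=[0.1560, 0.6867, 1.9208]  P^+=[0.2005 0.0892 -0.2349; 0.0892 0.2566 -0.1304; -0.2349 -0.1304 1.5952]
step 3: x^-=[0.4095, 0.2609, 2.3089]  P^-=[0.3691 0.1735 -0.2651; 0.1735 0.6033 -0.5763; -0.2651 -0.5763 2.6930]  S=[0.6071 -0.1284; -0.1284 1.0735]  K=[0.5085 0.1720; 0.0363 0.5678; 0.4269 -0.5894]  nu=[-2.4129, -3.0345]  x^+=[-1.3394, -1.5499, 3.0673]  P^+=[0.2028 0.0954 -0.3172; 0.0954 0.2616 -0.1981; -0.3172 -0.1981 2.1448]
step 4: x^-=[-1.5168, -2.0447, 4.1901]  P^-=[0.3643 0.1873 -0.3481; 0.1873 0.6488 -0.7869; -0.3481 -0.7869 3.5997]  S=[0.6133 -0.1647; -0.1647 1.1402]  K=[0.4822 0.1915; 0.0192 0.5820; 0.5461 -0.7426]  nu=[-0.5263, 1.9980]  x^+=[-1.3880, -0.8921, 2.4190]  P^+=[0.2103 0.1014 -0.3892; 0.1014 0.2661 -0.2505; -0.3892 -0.2505 2.6544]
step 5: x^-=[-1.4817, -1.4114, 3.3211]  P^-=[0.3667 0.2008 -0.4179; 0.2008 0.6880 -0.9704; -0.4179 -0.9704 4.4365]  S=[0.6271 -0.1967; -0.1967 1.1978]  K=[0.4657 0.2069; 0.0081 0.5924; 0.6469 -0.8598]  nu=[0.0316, 1.6491]  x^+=[-1.1258, -0.4341, 1.9236]  P^+=[0.2174 0.1062 -0.4461; 0.1062 0.2694 -0.2895; -0.4461 -0.2895 3.0698]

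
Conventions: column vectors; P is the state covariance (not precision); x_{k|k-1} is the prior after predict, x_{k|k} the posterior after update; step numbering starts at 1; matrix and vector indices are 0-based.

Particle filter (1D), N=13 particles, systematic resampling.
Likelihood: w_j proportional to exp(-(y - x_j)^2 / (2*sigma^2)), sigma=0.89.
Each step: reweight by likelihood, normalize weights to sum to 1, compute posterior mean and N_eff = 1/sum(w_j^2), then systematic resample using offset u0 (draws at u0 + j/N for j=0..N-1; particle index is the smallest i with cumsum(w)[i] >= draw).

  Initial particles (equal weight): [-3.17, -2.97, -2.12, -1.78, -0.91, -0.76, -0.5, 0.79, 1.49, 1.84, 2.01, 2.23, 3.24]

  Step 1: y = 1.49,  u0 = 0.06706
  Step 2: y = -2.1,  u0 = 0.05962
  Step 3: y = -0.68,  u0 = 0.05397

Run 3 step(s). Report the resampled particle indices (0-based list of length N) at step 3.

step 1: w=[0.0000, 0.0000, 0.0001, 0.0003, 0.0059, 0.0091, 0.0182, 0.1629, 0.2219, 0.2054, 0.1871, 0.1571, 0.0321]  mean=1.6458  Neff=5.5822  idx=[7, 7, 8, 8, 8, 9, 9, 9, 10, 10, 11, 11, 12]
step 2: w=[0.4513, 0.4513, 0.0258, 0.0258, 0.0258, 0.0049, 0.0049, 0.0049, 0.0021, 0.0021, 0.0006, 0.0006, 0.0000]  mean=0.8663  Neff=2.4421  idx=[0, 0, 0, 0, 0, 0, 1, 1, 1, 1, 1, 2, 5]
step 3: w=[0.0887, 0.0887, 0.0887, 0.0887, 0.0887, 0.0887, 0.0887, 0.0887, 0.0887, 0.0887, 0.0887, 0.0178, 0.0063]  mean=0.8091  Neff=11.5020  idx=[0, 1, 2, 3, 4, 4, 5, 6, 7, 8, 9, 10, 11]

resampled_idx = [0, 1, 2, 3, 4, 4, 5, 6, 7, 8, 9, 10, 11]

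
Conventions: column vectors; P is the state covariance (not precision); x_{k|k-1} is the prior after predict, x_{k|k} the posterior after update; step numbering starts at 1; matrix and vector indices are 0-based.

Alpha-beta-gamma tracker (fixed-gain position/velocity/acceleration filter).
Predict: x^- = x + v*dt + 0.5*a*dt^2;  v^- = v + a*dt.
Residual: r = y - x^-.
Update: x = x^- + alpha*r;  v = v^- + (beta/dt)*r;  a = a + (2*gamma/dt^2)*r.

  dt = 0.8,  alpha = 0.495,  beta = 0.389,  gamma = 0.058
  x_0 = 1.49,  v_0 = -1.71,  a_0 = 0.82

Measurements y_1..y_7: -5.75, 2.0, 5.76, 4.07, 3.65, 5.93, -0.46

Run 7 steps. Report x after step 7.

step 1: x_pred=0.3844  r=-6.1344  x^+=-2.6521  v^+=-4.0369  a^+=-0.2919
step 2: x_pred=-5.9750  r=7.9750  x^+=-2.0274  v^+=-0.3925  a^+=1.1536
step 3: x_pred=-1.9722  r=7.7322  x^+=1.8552  v^+=4.2902  a^+=2.5551
step 4: x_pred=6.1050  r=-2.0350  x^+=5.0977  v^+=5.3447  a^+=2.1862
step 5: x_pred=10.0730  r=-6.4230  x^+=6.8936  v^+=3.9705  a^+=1.0221
step 6: x_pred=10.3971  r=-4.4671  x^+=8.1859  v^+=2.6160  a^+=0.2124
step 7: x_pred=10.3467  r=-10.8067  x^+=4.9974  v^+=-2.4688  a^+=-1.7463

x_post = 4.9974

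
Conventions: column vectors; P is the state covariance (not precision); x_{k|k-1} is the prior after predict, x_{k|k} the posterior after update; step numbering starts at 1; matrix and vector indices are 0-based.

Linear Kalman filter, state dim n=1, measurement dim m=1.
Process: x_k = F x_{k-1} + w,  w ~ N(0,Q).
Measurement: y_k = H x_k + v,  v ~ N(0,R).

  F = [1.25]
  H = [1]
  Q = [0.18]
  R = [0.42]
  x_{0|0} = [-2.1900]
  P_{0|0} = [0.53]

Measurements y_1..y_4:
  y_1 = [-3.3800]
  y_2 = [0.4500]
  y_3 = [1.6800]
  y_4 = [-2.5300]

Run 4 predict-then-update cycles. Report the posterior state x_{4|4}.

step 1: x^-=[-2.7375]  P^-=[1.0081]  S=[1.4281]  K=[0.7059]  nu=[-0.6425]  x^+=[-3.1910]  P^+=[0.2965]
step 2: x^-=[-3.9888]  P^-=[0.6433]  S=[1.0633]  K=[0.6050]  nu=[4.4388]  x^+=[-1.3034]  P^+=[0.2541]
step 3: x^-=[-1.6292]  P^-=[0.5770]  S=[0.9970]  K=[0.5787]  nu=[3.3092]  x^+=[0.2860]  P^+=[0.2431]
step 4: x^-=[0.3575]  P^-=[0.5598]  S=[0.9798]  K=[0.5713]  nu=[-2.8875]  x^+=[-1.2923]  P^+=[0.2400]

x_post = [-1.2923]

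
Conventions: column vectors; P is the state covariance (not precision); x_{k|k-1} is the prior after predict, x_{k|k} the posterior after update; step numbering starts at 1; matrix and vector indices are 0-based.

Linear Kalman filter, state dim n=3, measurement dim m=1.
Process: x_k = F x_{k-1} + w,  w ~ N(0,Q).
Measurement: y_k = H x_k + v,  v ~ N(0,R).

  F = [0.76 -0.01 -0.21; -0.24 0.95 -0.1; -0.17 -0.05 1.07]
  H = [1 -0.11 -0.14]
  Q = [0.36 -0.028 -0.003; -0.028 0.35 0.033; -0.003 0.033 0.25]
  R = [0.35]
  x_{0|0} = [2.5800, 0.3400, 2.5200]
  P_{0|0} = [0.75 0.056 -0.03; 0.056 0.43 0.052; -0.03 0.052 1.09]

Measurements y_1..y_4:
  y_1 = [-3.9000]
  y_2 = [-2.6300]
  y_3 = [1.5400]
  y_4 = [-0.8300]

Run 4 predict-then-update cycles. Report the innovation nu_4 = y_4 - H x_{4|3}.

step 1: x^-=[1.4282, -0.5482, 2.2408]  P^-=[0.8503 -0.1150 -0.3721; -0.1150 0.7553 -0.0215; -0.3721 -0.0215 1.5270]  S=[1.3682]  K=[0.6688; -0.1426; -0.4265]  nu=[-5.0748]  x^+=[-1.9657, 0.1753, 4.4053]  P^+=[0.2383 0.0155 0.0181; 0.0155 0.7275 -0.1047; 0.0181 -0.1047 1.2781]
step 2: x^-=[-2.4208, 0.1978, 5.0390]  P^-=[0.5476 -0.0200 -0.3058; -0.0200 1.0468 -0.2422; -0.3058 -0.2422 1.7269]  S=[1.0267]  K=[0.5772; -0.0986; -0.5073]  nu=[0.5180]  x^+=[-2.1218, 0.1467, 4.7762]  P^+=[0.2055 0.0384 -0.0051; 0.0384 1.0368 -0.2936; -0.0051 -0.2936 1.4626]
step 3: x^-=[-2.6170, 0.1710, 5.4639]  P^-=[0.5431 0.0416 -0.3634; 0.0416 1.3502 -0.4688; -0.3634 -0.4688 1.9670]  S=[1.0262]  K=[0.5744; -0.0402; -0.5722]  nu=[4.9408]  x^+=[0.2209, -0.0277, 2.6368]  P^+=[0.2046 0.0653 -0.0261; 0.0653 1.3485 -0.4924; -0.0261 -0.4924 1.6310]
step 4: x^-=[-0.3856, -0.3431, 2.7852]  P^-=[0.5555 0.1019 -0.4197; 0.1019 1.6577 -0.7037; -0.4197 -0.7037 2.1899]  S=[1.0419]  K=[0.5788; 0.0173; -0.6228]  nu=[-0.0923]  x^+=[-0.4389, -0.3447, 2.8427]  P^+=[0.2065 0.0914 -0.0441; 0.0914 1.6574 -0.6925; -0.0441 -0.6925 1.7859]

innov = [-0.0923]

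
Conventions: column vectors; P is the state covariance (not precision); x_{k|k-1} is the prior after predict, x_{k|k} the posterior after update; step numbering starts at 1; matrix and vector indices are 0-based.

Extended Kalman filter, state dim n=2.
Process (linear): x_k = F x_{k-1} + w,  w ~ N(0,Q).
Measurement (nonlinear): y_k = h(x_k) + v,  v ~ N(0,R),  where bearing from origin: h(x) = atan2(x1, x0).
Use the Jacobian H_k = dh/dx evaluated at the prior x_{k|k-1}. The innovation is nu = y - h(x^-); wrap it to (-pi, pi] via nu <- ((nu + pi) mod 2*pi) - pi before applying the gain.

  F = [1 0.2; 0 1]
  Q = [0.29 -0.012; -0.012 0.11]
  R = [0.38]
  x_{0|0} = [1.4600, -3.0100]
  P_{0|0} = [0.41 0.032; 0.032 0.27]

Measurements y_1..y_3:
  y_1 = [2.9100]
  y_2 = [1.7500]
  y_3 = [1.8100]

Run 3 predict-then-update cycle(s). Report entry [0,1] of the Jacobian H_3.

H_jac[0,1] = -0.1541

step 1: x^-=[0.8580, -3.0100]  P^-=[0.7236 0.0740; 0.0740 0.3800]  H_jac=[0.3073 0.0876]  S=[0.4552]  K=[0.5027; 0.1231]  nu=[-2.0801]  x^+=[-0.1876, -3.2660]  P^+=[0.6086 0.0458; 0.0458 0.3731]
step 2: x^-=[-0.8408, -3.2660]  P^-=[0.9318 0.1085; 0.1085 0.4831]  H_jac=[0.2872 -0.0739]  S=[0.4549]  K=[0.5706; -0.0100]  nu=[-2.7104]  x^+=[-2.3874, -3.2388]  P^+=[0.7837 0.1111; 0.1111 0.4831]
step 3: x^-=[-3.0352, -3.2388]  P^-=[1.1375 0.1957; 0.1957 0.5931]  H_jac=[0.1644 -0.1541]  S=[0.4149]  K=[0.3780; -0.1427]  nu=[-2.1494]  x^+=[-3.8477, -2.9321]  P^+=[1.0782 0.2181; 0.2181 0.5846]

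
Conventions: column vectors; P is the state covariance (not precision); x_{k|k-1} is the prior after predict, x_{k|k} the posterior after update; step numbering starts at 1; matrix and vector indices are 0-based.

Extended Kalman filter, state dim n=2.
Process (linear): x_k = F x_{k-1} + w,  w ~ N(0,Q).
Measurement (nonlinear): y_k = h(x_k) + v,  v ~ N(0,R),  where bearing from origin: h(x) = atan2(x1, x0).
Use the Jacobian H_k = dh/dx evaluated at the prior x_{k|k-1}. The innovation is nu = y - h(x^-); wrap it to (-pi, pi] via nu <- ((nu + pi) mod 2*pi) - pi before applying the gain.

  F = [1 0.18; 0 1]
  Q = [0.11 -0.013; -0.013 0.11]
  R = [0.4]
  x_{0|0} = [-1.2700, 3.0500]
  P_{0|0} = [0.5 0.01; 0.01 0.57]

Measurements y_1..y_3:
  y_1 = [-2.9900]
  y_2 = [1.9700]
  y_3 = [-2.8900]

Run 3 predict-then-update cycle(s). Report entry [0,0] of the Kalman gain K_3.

K[0,0] = -0.5480

step 1: x^-=[-0.7210, 3.0500]  P^-=[0.6321 0.0996; 0.0996 0.6800]  H_jac=[-0.3105 -0.0734]  S=[0.4691]  K=[-0.4339; -0.1723]  nu=[1.4903]  x^+=[-1.3677, 2.7932]  P^+=[0.5437 0.0645; 0.0645 0.6661]
step 2: x^-=[-0.8649, 2.7932]  P^-=[0.6985 0.1714; 0.1714 0.7761]  H_jac=[-0.3267 -0.1012]  S=[0.4938]  K=[-0.4972; -0.2724]  nu=[0.0989]  x^+=[-0.9141, 2.7663]  P^+=[0.5764 0.1045; 0.1045 0.7394]
step 3: x^-=[-0.4162, 2.7663]  P^-=[0.7480 0.2246; 0.2246 0.8494]  H_jac=[-0.3535 -0.0532]  S=[0.5043]  K=[-0.5480; -0.2470]  nu=[1.6731]  x^+=[-1.3330, 2.3530]  P^+=[0.5966 0.1564; 0.1564 0.8187]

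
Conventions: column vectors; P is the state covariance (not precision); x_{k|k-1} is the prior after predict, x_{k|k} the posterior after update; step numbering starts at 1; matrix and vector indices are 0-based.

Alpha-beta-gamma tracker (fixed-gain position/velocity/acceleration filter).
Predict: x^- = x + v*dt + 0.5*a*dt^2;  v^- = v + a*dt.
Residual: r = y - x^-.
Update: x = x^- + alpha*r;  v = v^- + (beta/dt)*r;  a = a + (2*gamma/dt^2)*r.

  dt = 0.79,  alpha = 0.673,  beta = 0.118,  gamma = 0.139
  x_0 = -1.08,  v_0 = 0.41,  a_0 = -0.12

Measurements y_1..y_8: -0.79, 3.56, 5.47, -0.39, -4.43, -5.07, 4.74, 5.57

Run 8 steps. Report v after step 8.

step 1: x_pred=-0.7935  r=0.0035  x^+=-0.7912  v^+=0.3157  a^+=-0.1184
step 2: x_pred=-0.5787  r=4.1387  x^+=2.2066  v^+=0.8404  a^+=1.7251
step 3: x_pred=3.4089  r=2.0611  x^+=4.7960  v^+=2.5111  a^+=2.6432
step 4: x_pred=7.6046  r=-7.9946  x^+=2.2242  v^+=3.4051  a^+=-0.9179
step 5: x_pred=4.6278  r=-9.0578  x^+=-1.4681  v^+=1.3270  a^+=-4.9526
step 6: x_pred=-1.9652  r=-3.1048  x^+=-4.0547  v^+=-3.0493  a^+=-6.3356
step 7: x_pred=-8.4407  r=13.1807  x^+=0.4299  v^+=-6.0857  a^+=-0.4644
step 8: x_pred=-4.5227  r=10.0927  x^+=2.2697  v^+=-4.9450  a^+=4.0313

v_post = -4.9450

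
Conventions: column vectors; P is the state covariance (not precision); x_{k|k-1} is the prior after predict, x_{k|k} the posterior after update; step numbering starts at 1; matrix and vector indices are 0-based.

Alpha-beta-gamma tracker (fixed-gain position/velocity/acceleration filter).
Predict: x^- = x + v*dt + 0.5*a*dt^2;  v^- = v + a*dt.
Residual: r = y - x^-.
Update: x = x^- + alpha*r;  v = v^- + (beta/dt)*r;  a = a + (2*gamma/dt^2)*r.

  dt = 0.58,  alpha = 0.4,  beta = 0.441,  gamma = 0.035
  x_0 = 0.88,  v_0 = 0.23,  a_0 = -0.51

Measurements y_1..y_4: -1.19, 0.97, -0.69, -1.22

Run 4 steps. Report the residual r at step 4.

resid = 0.1431

step 1: x_pred=0.9276  r=-2.1176  x^+=0.0806  v^+=-1.6759  a^+=-0.9506
step 2: x_pred=-1.0514  r=2.0214  x^+=-0.2428  v^+=-0.6904  a^+=-0.5300
step 3: x_pred=-0.7324  r=0.0424  x^+=-0.7154  v^+=-0.9656  a^+=-0.5212
step 4: x_pred=-1.3631  r=0.1431  x^+=-1.3059  v^+=-1.1590  a^+=-0.4914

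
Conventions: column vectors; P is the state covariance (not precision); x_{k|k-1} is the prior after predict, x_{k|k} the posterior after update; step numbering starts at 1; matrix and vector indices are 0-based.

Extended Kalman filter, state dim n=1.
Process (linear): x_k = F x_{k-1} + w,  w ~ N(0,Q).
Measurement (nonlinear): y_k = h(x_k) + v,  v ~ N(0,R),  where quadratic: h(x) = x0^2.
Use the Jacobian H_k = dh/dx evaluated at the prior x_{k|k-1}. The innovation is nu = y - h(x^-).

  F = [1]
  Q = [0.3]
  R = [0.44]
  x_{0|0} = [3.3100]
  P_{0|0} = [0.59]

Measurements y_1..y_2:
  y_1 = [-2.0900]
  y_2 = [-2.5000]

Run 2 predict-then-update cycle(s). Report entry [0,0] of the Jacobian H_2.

H_jac[0,0] = 2.7225

step 1: x^-=[3.3100]  P^-=[0.8900]  H_jac=[6.6200]  S=[39.4437]  K=[0.1494]  nu=[-13.0461]  x^+=[1.3613]  P^+=[0.0099]
step 2: x^-=[1.3613]  P^-=[0.3099]  H_jac=[2.7225]  S=[2.7373]  K=[0.3083]  nu=[-4.3531]  x^+=[0.0194]  P^+=[0.0498]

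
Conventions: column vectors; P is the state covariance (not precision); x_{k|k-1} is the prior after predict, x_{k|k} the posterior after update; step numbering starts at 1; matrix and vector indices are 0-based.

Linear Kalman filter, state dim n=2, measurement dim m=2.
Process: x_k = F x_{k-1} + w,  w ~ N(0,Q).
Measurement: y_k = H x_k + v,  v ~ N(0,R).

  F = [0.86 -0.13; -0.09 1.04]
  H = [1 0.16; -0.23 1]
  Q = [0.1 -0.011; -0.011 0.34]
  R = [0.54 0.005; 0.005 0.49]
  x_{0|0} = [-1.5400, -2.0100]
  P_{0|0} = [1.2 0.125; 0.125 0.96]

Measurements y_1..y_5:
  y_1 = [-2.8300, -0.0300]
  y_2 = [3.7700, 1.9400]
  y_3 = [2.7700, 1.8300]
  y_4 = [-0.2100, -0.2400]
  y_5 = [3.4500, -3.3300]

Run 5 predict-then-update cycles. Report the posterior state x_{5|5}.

x_post = [1.4721, -1.4210]

step 1: x^-=[-1.0631, -1.9518]  P^-=[0.9758 -0.1204; -0.1204 1.3647]  S=[1.5122 -0.1171; -0.1171 1.9617]  K=[0.6218 -0.1387; 0.1203 0.7170]  nu=[-1.4546, 1.6773]  x^+=[-2.2002, -0.9242]  P^+=[0.3332 0.0118; 0.0118 0.3546]
step 2: x^-=[-1.7720, -0.7631]  P^-=[0.3498 -0.0741; -0.0741 0.7241]  S=[0.8846 -0.0309; -0.0309 1.2666]  K=[0.3781 -0.1127; 0.0678 0.5867]  nu=[5.6641, 2.2956]  x^+=[0.1106, 0.9676]  P^+=[0.2046 -0.0063; -0.0063 0.2864]
step 3: x^-=[-0.0307, 0.9963]  P^-=[0.2576 -0.0713; -0.0713 0.6526]  S=[0.7915 -0.0185; -0.0185 1.1890]  K=[0.3086 -0.1050; 0.0550 0.5635]  nu=[2.6413, 0.8266]  x^+=[0.6976, 1.6075]  P^+=[0.1679 -0.0113; -0.0113 0.2738]
step 4: x^-=[0.3910, 1.6090]  P^-=[0.2313 -0.0712; -0.0712 0.6396]  S=[0.7649 -0.0145; -0.0145 1.1746]  K=[0.2856 -0.1024; 0.0513 0.5591]  nu=[-0.8584, -1.7591]  x^+=[0.3260, 0.5815]  P^+=[0.1558 -0.0129; -0.0129 0.2712]
step 5: x^-=[0.2047, 0.5754]  P^-=[0.2227 -0.0714; -0.0714 0.6371]  S=[0.7561 -0.0131; -0.0131 1.1717]  K=[0.2776 -0.1016; 0.0500 0.5583]  nu=[3.1532, -3.8583]  x^+=[1.4721, -1.4210]  P^+=[0.1516 -0.0135; -0.0135 0.2707]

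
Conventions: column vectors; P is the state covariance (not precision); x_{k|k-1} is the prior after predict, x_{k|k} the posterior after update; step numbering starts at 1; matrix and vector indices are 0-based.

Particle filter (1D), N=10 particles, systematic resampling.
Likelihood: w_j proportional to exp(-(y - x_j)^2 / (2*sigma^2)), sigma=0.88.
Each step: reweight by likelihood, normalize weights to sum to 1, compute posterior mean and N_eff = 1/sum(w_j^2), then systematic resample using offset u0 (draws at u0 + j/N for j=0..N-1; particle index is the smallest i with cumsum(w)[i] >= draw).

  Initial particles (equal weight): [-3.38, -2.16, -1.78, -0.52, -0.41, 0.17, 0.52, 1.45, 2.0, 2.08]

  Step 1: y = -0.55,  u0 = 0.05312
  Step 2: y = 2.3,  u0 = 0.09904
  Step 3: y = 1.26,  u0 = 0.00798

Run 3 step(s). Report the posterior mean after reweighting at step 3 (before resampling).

post_mean = 0.4694

step 1: w=[0.0015, 0.0487, 0.0978, 0.2595, 0.2564, 0.1858, 0.1240, 0.0196, 0.0039, 0.0030]  mean=-0.3857  Neff=5.1213  idx=[2, 3, 3, 3, 4, 4, 4, 5, 6, 6]
step 2: w=[0.0001, 0.0166, 0.0166, 0.0166, 0.0245, 0.0245, 0.0245, 0.1502, 0.3633, 0.3633]  mean=0.3473  Neff=3.4585  idx=[6, 7, 8, 8, 8, 8, 9, 9, 9, 9]
step 3: w=[0.0264, 0.0743, 0.1124, 0.1124, 0.1124, 0.1124, 0.1124, 0.1124, 0.1124, 0.1124]  mean=0.4694  Neff=9.3196  idx=[0, 2, 2, 3, 4, 5, 6, 7, 8, 9]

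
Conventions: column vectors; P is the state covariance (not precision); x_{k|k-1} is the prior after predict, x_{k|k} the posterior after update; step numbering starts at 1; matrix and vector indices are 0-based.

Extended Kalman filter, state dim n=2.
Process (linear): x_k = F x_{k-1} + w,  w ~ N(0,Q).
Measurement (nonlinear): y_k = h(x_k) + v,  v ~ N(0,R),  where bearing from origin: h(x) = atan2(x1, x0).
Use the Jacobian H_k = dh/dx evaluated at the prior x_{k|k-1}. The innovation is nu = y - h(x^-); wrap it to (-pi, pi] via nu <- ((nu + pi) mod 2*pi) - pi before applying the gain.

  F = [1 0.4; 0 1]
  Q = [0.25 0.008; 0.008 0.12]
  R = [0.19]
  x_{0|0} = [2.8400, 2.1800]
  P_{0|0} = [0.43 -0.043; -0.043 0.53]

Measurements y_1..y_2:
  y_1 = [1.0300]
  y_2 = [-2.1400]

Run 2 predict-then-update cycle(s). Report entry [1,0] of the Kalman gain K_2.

step 1: x^-=[3.7120, 2.1800]  P^-=[0.7304 0.1770; 0.1770 0.6500]  H_jac=[-0.1176 0.2003]  S=[0.2178]  K=[-0.2317; 0.5021]  nu=[0.4990]  x^+=[3.5964, 2.4305]  P^+=[0.7187 0.2023; 0.2023 0.5951]
step 2: x^-=[4.5686, 2.4305]  P^-=[1.2258 0.4484; 0.4484 0.7151]  H_jac=[-0.0908 0.1706]  S=[0.2070]  K=[-0.1679; 0.3927]  nu=[-2.6289]  x^+=[5.0100, 1.3982]  P^+=[1.2200 0.4620; 0.4620 0.6832]

K[1,0] = 0.3927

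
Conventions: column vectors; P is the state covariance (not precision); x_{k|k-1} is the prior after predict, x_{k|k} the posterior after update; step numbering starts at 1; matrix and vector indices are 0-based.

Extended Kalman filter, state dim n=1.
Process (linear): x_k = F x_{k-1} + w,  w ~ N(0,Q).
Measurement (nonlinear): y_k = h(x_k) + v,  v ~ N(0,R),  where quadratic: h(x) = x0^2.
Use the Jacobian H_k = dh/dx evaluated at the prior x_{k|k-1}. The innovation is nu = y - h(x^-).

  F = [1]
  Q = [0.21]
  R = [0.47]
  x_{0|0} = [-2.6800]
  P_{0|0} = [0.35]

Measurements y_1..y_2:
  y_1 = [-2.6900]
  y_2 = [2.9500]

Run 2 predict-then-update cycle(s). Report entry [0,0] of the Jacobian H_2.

step 1: x^-=[-2.6800]  P^-=[0.5600]  H_jac=[-5.3600]  S=[16.5586]  K=[-0.1813]  nu=[-9.8724]  x^+=[-0.8904]  P^+=[0.0159]
step 2: x^-=[-0.8904]  P^-=[0.2259]  H_jac=[-1.7808]  S=[1.1864]  K=[-0.3391]  nu=[2.1572]  x^+=[-1.6219]  P^+=[0.0895]

H_jac[0,0] = -1.7808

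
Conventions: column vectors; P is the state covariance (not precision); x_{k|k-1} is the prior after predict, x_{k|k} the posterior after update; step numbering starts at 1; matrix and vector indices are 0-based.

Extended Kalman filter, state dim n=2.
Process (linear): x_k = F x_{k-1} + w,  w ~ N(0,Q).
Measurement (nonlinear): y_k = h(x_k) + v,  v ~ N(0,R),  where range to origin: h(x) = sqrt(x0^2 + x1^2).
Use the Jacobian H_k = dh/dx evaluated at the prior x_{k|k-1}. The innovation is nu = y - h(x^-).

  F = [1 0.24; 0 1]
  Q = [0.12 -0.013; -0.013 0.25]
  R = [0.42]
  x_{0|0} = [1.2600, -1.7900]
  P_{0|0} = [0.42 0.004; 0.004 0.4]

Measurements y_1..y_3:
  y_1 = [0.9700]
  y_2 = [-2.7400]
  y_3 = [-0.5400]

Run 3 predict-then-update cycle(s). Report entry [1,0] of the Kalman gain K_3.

K[1,0] = 0.4556

step 1: x^-=[0.8304, -1.7900]  P^-=[0.5650 0.0870; 0.0870 0.6500]  H_jac=[0.4208 -0.9071]  S=[0.9885]  K=[0.1607; -0.5595]  nu=[-1.0032]  x^+=[0.6692, -1.2287]  P^+=[0.5394 0.1759; 0.1759 0.3406]
step 2: x^-=[0.3743, -1.2287]  P^-=[0.7635 0.2446; 0.2446 0.5906]  H_jac=[0.2914 -0.9566]  S=[0.8889]  K=[-0.0129; -0.5554]  nu=[-4.0245]  x^+=[0.4264, 1.0064]  P^+=[0.7633 0.2382; 0.2382 0.3164]
step 3: x^-=[0.6680, 1.0064]  P^-=[1.0159 0.3012; 0.3012 0.5664]  H_jac=[0.5530 0.8332]  S=[1.4014]  K=[0.5799; 0.4556]  nu=[-1.7479]  x^+=[-0.3457, 0.2101]  P^+=[0.5446 -0.0691; -0.0691 0.2755]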